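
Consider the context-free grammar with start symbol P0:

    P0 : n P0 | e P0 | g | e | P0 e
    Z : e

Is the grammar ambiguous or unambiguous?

Witness: e e

Derivation 1: P0 ⇒ e P0 ⇒ e e
Derivation 2: P0 ⇒ P0 e ⇒ e e

Two distinct leftmost derivations for the same string.

Ambiguous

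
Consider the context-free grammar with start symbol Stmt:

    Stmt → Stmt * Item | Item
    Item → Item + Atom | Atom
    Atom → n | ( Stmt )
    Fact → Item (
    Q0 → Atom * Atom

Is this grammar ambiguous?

Unambiguous

(Fact, Q0 are unreachable from Stmt, so their rules don't affect L(Stmt).) The grammar is stratified — Stmt handles '*' (left-recursive), Item handles '+', Atom atoms. Each operator has a fixed associativity and precedence level, so every string has one parse.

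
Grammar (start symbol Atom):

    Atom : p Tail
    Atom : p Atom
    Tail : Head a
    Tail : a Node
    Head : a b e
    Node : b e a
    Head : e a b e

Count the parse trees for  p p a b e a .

Parse trees for p p a b e a:
  [Atom p [Atom p [Tail [Head a b e] a]]]
  [Atom p [Atom p [Tail a [Node b e a]]]]

2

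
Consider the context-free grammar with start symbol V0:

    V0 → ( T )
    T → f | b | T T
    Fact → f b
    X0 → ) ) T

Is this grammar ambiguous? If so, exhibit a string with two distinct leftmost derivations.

Witness: ( b b b )

Derivation 1: V0 ⇒ ( T ) ⇒ ( T T ) ⇒ ( b T ) ⇒ ( b T T ) ⇒ ( b b T ) ⇒ ( b b b )
Derivation 2: V0 ⇒ ( T ) ⇒ ( T T ) ⇒ ( T T T ) ⇒ ( b T T ) ⇒ ( b b T ) ⇒ ( b b b )

Two distinct leftmost derivations for the same string.

Ambiguous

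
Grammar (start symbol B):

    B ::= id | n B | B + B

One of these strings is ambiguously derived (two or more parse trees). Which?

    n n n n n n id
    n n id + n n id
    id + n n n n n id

n n id + n n id

n n n n n n id: 1 tree
n n id + n n id: 3 trees
id + n n n n n id: 1 tree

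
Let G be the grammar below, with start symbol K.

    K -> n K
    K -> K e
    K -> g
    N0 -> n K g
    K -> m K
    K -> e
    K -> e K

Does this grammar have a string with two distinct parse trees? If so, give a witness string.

Ambiguous

Witness: e e

Derivation 1: K ⇒ K e ⇒ e e
Derivation 2: K ⇒ e K ⇒ e e

Two distinct leftmost derivations for the same string.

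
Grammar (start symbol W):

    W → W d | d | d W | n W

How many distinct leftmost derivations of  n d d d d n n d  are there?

Parse trees for n d d d d n n d:
  [W n [W d [W d [W d [W d [W n [W n [W d]]]]]]]]

1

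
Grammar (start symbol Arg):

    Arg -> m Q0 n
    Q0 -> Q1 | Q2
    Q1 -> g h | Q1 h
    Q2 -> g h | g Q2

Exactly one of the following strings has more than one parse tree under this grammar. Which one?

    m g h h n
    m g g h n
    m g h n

m g h n

m g h h n: 1 tree
m g g h n: 1 tree
m g h n: 2 trees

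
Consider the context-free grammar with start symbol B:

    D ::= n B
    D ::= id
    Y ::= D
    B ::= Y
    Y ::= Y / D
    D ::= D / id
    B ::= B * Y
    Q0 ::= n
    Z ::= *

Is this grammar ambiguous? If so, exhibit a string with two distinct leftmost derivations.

Ambiguous

Witness: id / id

Derivation 1: B ⇒ Y ⇒ D ⇒ D / id ⇒ id / id
Derivation 2: B ⇒ Y ⇒ Y / D ⇒ D / D ⇒ id / D ⇒ id / id

Two distinct leftmost derivations for the same string.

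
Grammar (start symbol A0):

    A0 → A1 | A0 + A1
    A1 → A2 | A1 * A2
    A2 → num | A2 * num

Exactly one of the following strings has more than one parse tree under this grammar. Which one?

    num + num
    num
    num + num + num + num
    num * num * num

num + num: 1 tree
num: 1 tree
num + num + num + num: 1 tree
num * num * num: 4 trees

num * num * num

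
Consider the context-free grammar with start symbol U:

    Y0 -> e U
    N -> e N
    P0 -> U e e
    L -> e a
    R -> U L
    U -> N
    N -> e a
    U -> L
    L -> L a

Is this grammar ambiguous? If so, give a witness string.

Witness: e a

Derivation 1: U ⇒ N ⇒ e a
Derivation 2: U ⇒ L ⇒ e a

Two distinct leftmost derivations for the same string.

Ambiguous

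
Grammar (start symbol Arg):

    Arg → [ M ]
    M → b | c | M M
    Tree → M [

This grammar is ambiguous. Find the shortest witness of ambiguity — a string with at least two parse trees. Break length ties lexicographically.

length 3: no string has ≥2 trees
length 4: no string has ≥2 trees
length 5: [ b b b ] has 2 parse trees

Two derivations of [ b b b ]:
  Arg ⇒ [ M ] ⇒ [ M M ] ⇒ [ b M ] ⇒ [ b M M ] ⇒ [ b b M ] ⇒ [ b b b ]
  Arg ⇒ [ M ] ⇒ [ M M ] ⇒ [ M M M ] ⇒ [ b M M ] ⇒ [ b b M ] ⇒ [ b b b ]

[ b b b ]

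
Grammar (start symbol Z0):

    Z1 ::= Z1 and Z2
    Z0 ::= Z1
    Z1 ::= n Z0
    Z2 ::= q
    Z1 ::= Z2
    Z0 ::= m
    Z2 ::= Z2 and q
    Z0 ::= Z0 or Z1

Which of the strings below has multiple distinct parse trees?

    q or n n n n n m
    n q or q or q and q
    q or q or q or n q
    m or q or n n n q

n q or q or q and q

q or n n n n n m: 1 tree
n q or q or q and q: 7 trees
q or q or q or n q: 1 tree
m or q or n n n q: 1 tree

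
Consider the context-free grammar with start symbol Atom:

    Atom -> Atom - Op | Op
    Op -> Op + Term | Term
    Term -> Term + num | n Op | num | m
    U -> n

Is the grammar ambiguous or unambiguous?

Witness: m + num

Derivation 1: Atom ⇒ Op ⇒ Op + Term ⇒ Term + Term ⇒ m + Term ⇒ m + num
Derivation 2: Atom ⇒ Op ⇒ Term ⇒ Term + num ⇒ m + num

Two distinct leftmost derivations for the same string.

Ambiguous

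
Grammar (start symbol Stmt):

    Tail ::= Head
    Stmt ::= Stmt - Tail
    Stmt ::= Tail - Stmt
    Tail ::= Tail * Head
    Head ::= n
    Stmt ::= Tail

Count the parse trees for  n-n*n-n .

Parse trees for n-n*n-n:
  [Stmt [Stmt [Stmt [Tail [Head n]]] - [Tail [Tail [Head n]] * [Head n]]] - [Tail [Head n]]]
  [Stmt [Stmt [Tail [Head n]] - [Stmt [Tail [Tail [Head n]] * [Head n]]]] - [Tail [Head n]]]
  [Stmt [Tail [Head n]] - [Stmt [Stmt [Tail [Tail [Head n]] * [Head n]]] - [Tail [Head n]]]]
  [Stmt [Tail [Head n]] - [Stmt [Tail [Tail [Head n]] * [Head n]] - [Stmt [Tail [Head n]]]]]

4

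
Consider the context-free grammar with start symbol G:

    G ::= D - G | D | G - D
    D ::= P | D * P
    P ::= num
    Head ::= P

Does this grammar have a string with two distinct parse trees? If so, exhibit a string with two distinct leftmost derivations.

Ambiguous

Witness: num - num

Derivation 1: G ⇒ D - G ⇒ P - G ⇒ num - G ⇒ num - D ⇒ num - P ⇒ num - num
Derivation 2: G ⇒ G - D ⇒ D - D ⇒ P - D ⇒ num - D ⇒ num - P ⇒ num - num

Two distinct leftmost derivations for the same string.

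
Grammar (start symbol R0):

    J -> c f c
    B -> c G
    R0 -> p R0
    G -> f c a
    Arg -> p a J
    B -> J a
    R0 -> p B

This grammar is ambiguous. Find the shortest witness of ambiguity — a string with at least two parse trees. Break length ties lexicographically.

length 5: p c f c a has 2 parse trees

Two derivations of p c f c a:
  R0 ⇒ p B ⇒ p c G ⇒ p c f c a
  R0 ⇒ p B ⇒ p J a ⇒ p c f c a

p c f c a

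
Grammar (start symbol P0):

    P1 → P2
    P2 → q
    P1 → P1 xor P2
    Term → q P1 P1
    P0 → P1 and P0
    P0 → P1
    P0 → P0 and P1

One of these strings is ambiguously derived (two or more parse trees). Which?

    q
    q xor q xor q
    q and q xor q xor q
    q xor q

q: 1 tree
q xor q xor q: 1 tree
q and q xor q xor q: 2 trees
q xor q: 1 tree

q and q xor q xor q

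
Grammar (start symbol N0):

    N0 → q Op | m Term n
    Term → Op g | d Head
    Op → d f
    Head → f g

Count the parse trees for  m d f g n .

Parse trees for m d f g n:
  [N0 m [Term [Op d f] g] n]
  [N0 m [Term d [Head f g]] n]

2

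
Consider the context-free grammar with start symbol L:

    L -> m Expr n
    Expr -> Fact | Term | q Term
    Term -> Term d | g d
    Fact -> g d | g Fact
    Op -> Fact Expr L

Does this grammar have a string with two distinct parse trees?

Ambiguous

Witness: m g d n

Derivation 1: L ⇒ m Expr n ⇒ m Fact n ⇒ m g d n
Derivation 2: L ⇒ m Expr n ⇒ m Term n ⇒ m g d n

Two distinct leftmost derivations for the same string.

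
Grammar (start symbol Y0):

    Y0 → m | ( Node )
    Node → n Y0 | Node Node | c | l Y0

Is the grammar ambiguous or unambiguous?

Witness: ( c c c )

Derivation 1: Y0 ⇒ ( Node ) ⇒ ( Node Node ) ⇒ ( Node Node Node ) ⇒ ( c Node Node ) ⇒ ( c c Node ) ⇒ ( c c c )
Derivation 2: Y0 ⇒ ( Node ) ⇒ ( Node Node ) ⇒ ( c Node ) ⇒ ( c Node Node ) ⇒ ( c c Node ) ⇒ ( c c c )

Two distinct leftmost derivations for the same string.

Ambiguous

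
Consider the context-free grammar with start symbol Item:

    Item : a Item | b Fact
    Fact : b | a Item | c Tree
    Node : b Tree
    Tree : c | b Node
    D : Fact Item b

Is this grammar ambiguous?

Unambiguous

(D is unreachable from Item, so its rules don't affect L(Item).) Restricted to the reachable nonterminals, every rule has the form A → t or A → t B, and no two rules for the same A share a first terminal. The grammar encodes a DFA — one run per string.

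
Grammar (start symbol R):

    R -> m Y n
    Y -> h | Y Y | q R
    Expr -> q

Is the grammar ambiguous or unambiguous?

Ambiguous

Witness: m h h h n

Derivation 1: R ⇒ m Y n ⇒ m Y Y n ⇒ m h Y n ⇒ m h Y Y n ⇒ m h h Y n ⇒ m h h h n
Derivation 2: R ⇒ m Y n ⇒ m Y Y n ⇒ m Y Y Y n ⇒ m h Y Y n ⇒ m h h Y n ⇒ m h h h n

Two distinct leftmost derivations for the same string.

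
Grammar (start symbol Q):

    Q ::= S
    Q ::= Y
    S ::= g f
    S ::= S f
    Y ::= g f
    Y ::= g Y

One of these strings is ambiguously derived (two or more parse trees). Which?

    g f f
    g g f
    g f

g f

g f f: 1 tree
g g f: 1 tree
g f: 2 trees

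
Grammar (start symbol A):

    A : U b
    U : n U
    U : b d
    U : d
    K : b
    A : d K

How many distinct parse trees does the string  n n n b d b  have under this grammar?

1

Parse trees for n n n b d b:
  [A [U n [U n [U n [U b d]]]] b]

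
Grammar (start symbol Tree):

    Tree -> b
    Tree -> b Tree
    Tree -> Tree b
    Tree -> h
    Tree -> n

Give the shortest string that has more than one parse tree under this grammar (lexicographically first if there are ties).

length 1: no string has ≥2 trees
length 2: b b has 2 parse trees

Two derivations of b b:
  Tree ⇒ b Tree ⇒ b b
  Tree ⇒ Tree b ⇒ b b

b b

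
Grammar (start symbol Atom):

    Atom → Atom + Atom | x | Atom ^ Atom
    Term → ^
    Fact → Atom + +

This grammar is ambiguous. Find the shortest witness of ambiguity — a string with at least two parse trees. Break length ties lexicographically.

length 1: no string has ≥2 trees
length 3: no string has ≥2 trees
length 5: x + x + x has 2 parse trees

Two derivations of x + x + x:
  Atom ⇒ Atom + Atom ⇒ Atom + Atom + Atom ⇒ x + Atom + Atom ⇒ x + x + Atom ⇒ x + x + x
  Atom ⇒ Atom + Atom ⇒ x + Atom ⇒ x + Atom + Atom ⇒ x + x + Atom ⇒ x + x + x

x + x + x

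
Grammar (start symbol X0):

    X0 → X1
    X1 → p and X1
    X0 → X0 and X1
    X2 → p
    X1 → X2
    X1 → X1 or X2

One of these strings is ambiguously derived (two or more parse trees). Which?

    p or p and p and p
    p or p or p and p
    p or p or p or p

p or p and p and p: 2 trees
p or p or p and p: 1 tree
p or p or p or p: 1 tree

p or p and p and p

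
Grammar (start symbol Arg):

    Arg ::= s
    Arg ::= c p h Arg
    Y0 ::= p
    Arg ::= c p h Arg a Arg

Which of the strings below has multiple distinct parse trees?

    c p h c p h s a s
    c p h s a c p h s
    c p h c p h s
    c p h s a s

c p h c p h s a s: 2 trees
c p h s a c p h s: 1 tree
c p h c p h s: 1 tree
c p h s a s: 1 tree

c p h c p h s a s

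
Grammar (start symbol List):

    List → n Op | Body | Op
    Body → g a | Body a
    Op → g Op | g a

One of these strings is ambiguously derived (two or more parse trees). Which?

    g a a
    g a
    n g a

g a

g a a: 1 tree
g a: 2 trees
n g a: 1 tree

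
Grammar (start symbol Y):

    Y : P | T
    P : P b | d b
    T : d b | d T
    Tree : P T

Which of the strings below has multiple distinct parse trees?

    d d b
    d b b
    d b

d b

d d b: 1 tree
d b b: 1 tree
d b: 2 trees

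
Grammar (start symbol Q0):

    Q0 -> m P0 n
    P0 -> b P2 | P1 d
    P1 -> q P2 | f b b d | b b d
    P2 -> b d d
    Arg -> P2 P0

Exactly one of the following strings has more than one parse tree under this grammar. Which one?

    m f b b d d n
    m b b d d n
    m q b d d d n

m f b b d d n: 1 tree
m b b d d n: 2 trees
m q b d d d n: 1 tree

m b b d d n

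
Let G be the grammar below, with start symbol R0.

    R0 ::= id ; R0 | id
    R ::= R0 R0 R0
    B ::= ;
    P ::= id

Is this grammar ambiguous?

Unambiguous

Only R0 is reachable from R0; ignoring the rest: Right-recursive list with a separator: after each atom, whether the separator follows determines the rule. One parse per string.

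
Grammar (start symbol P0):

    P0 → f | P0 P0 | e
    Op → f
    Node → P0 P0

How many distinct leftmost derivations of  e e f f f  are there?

14

Parse trees for e e f f f (showing first 6 of 14):
  [P0 [P0 e] [P0 [P0 e] [P0 [P0 f] [P0 [P0 f] [P0 f]]]]]
  [P0 [P0 e] [P0 [P0 e] [P0 [P0 [P0 f] [P0 f]] [P0 f]]]]
  [P0 [P0 e] [P0 [P0 [P0 e] [P0 f]] [P0 [P0 f] [P0 f]]]]
  [P0 [P0 e] [P0 [P0 [P0 e] [P0 [P0 f] [P0 f]]] [P0 f]]]
  [P0 [P0 e] [P0 [P0 [P0 [P0 e] [P0 f]] [P0 f]] [P0 f]]]
  [P0 [P0 [P0 e] [P0 e]] [P0 [P0 f] [P0 [P0 f] [P0 f]]]]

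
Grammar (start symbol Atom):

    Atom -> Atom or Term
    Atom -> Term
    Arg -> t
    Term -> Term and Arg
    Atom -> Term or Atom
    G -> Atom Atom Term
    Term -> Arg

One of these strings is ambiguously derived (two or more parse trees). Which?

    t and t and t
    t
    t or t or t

t and t and t: 1 tree
t: 1 tree
t or t or t: 4 trees

t or t or t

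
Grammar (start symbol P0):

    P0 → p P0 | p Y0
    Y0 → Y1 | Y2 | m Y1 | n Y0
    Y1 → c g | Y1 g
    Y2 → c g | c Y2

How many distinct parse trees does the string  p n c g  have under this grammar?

2

Parse trees for p n c g:
  [P0 p [Y0 n [Y0 [Y1 c g]]]]
  [P0 p [Y0 n [Y0 [Y2 c g]]]]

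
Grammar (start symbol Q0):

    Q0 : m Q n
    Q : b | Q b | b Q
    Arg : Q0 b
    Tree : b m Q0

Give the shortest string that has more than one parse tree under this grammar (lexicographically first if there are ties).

length 3: no string has ≥2 trees
length 4: m b b n has 2 parse trees

Two derivations of m b b n:
  Q0 ⇒ m Q n ⇒ m Q b n ⇒ m b b n
  Q0 ⇒ m Q n ⇒ m b Q n ⇒ m b b n

m b b n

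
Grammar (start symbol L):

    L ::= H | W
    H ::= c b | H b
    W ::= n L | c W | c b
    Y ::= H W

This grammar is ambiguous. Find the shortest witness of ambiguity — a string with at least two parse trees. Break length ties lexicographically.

length 2: c b has 2 parse trees

Two derivations of c b:
  L ⇒ H ⇒ c b
  L ⇒ W ⇒ c b

c b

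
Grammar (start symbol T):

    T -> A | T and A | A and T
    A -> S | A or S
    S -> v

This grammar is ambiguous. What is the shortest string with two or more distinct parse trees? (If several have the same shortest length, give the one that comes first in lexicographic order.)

v and v

length 1: no string has ≥2 trees
length 3: v and v has 2 parse trees

Two derivations of v and v:
  T ⇒ T and A ⇒ A and A ⇒ S and A ⇒ v and A ⇒ v and S ⇒ v and v
  T ⇒ A and T ⇒ S and T ⇒ v and T ⇒ v and A ⇒ v and S ⇒ v and v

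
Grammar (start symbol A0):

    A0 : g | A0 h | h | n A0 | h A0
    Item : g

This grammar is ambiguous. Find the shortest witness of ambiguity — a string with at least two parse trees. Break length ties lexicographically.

h h

length 1: no string has ≥2 trees
length 2: h h has 2 parse trees

Two derivations of h h:
  A0 ⇒ A0 h ⇒ h h
  A0 ⇒ h A0 ⇒ h h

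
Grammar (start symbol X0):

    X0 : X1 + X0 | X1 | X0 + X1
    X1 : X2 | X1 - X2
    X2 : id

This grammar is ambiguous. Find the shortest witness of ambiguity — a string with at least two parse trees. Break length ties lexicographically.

length 1: no string has ≥2 trees
length 3: id + id has 2 parse trees

Two derivations of id + id:
  X0 ⇒ X1 + X0 ⇒ X2 + X0 ⇒ id + X0 ⇒ id + X1 ⇒ id + X2 ⇒ id + id
  X0 ⇒ X0 + X1 ⇒ X1 + X1 ⇒ X2 + X1 ⇒ id + X1 ⇒ id + X2 ⇒ id + id

id + id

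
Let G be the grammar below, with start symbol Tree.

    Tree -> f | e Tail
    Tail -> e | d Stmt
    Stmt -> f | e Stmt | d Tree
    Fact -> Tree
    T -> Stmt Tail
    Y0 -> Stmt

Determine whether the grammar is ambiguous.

Unambiguous

(Fact, T, Y0 are unreachable from Tree, so their rules don't affect L(Tree).) Restricted to the reachable nonterminals, every rule has the form A → t or A → t B, and no two rules for the same A share a first terminal. The grammar encodes a DFA — one run per string.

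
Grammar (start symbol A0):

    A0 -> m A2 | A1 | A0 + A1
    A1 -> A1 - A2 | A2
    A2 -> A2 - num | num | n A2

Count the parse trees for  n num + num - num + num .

Parse trees for n num + num - num + num:
  [A0 [A0 [A0 [A1 [A2 n [A2 num]]]] + [A1 [A1 [A2 num]] - [A2 num]]] + [A1 [A2 num]]]
  [A0 [A0 [A0 [A1 [A2 n [A2 num]]]] + [A1 [A2 [A2 num] - num]]] + [A1 [A2 num]]]

2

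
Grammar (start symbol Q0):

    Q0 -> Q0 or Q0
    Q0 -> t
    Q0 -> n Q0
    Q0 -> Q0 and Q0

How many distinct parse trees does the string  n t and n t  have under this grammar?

Parse trees for n t and n t:
  [Q0 n [Q0 [Q0 t] and [Q0 n [Q0 t]]]]
  [Q0 [Q0 n [Q0 t]] and [Q0 n [Q0 t]]]

2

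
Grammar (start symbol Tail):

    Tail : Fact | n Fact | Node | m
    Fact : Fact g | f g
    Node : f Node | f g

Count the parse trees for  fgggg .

1

Parse trees for fgggg:
  [Tail [Fact [Fact [Fact [Fact f g] g] g] g]]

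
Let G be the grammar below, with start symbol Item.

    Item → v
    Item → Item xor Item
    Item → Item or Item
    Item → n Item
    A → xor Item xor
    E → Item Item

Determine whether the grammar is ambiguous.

Witness: n v or v

Derivation 1: Item ⇒ Item or Item ⇒ n Item or Item ⇒ n v or Item ⇒ n v or v
Derivation 2: Item ⇒ n Item ⇒ n Item or Item ⇒ n v or Item ⇒ n v or v

Two distinct leftmost derivations for the same string.

Ambiguous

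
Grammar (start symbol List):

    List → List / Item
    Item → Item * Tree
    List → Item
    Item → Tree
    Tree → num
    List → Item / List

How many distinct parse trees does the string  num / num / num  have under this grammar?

4

Parse trees for num / num / num:
  [List [List [List [Item [Tree num]]] / [Item [Tree num]]] / [Item [Tree num]]]
  [List [List [Item [Tree num]] / [List [Item [Tree num]]]] / [Item [Tree num]]]
  [List [Item [Tree num]] / [List [List [Item [Tree num]]] / [Item [Tree num]]]]
  [List [Item [Tree num]] / [List [Item [Tree num]] / [List [Item [Tree num]]]]]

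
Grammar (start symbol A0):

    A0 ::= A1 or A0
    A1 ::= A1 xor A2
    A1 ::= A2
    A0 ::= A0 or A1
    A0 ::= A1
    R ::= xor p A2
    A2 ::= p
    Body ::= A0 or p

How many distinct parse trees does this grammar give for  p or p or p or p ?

8

Parse trees for p or p or p or p:
  [A0 [A1 [A2 p]] or [A0 [A1 [A2 p]] or [A0 [A1 [A2 p]] or [A0 [A1 [A2 p]]]]]]
  [A0 [A1 [A2 p]] or [A0 [A1 [A2 p]] or [A0 [A0 [A1 [A2 p]]] or [A1 [A2 p]]]]]
  [A0 [A1 [A2 p]] or [A0 [A0 [A1 [A2 p]] or [A0 [A1 [A2 p]]]] or [A1 [A2 p]]]]
  [A0 [A1 [A2 p]] or [A0 [A0 [A0 [A1 [A2 p]]] or [A1 [A2 p]]] or [A1 [A2 p]]]]
  [A0 [A0 [A1 [A2 p]] or [A0 [A1 [A2 p]] or [A0 [A1 [A2 p]]]]] or [A1 [A2 p]]]
  [A0 [A0 [A1 [A2 p]] or [A0 [A0 [A1 [A2 p]]] or [A1 [A2 p]]]] or [A1 [A2 p]]]
  [A0 [A0 [A0 [A1 [A2 p]] or [A0 [A1 [A2 p]]]] or [A1 [A2 p]]] or [A1 [A2 p]]]
  [A0 [A0 [A0 [A0 [A1 [A2 p]]] or [A1 [A2 p]]] or [A1 [A2 p]]] or [A1 [A2 p]]]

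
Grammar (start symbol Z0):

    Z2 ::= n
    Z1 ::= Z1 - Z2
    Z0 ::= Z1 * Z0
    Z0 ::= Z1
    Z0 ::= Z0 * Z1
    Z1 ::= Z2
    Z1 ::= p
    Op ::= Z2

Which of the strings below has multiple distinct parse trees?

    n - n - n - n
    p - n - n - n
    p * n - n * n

p * n - n * n

n - n - n - n: 1 tree
p - n - n - n: 1 tree
p * n - n * n: 4 trees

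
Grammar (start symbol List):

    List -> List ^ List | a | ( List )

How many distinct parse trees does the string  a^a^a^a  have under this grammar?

5

Parse trees for a^a^a^a:
  [List [List a] ^ [List [List a] ^ [List [List a] ^ [List a]]]]
  [List [List a] ^ [List [List [List a] ^ [List a]] ^ [List a]]]
  [List [List [List a] ^ [List a]] ^ [List [List a] ^ [List a]]]
  [List [List [List a] ^ [List [List a] ^ [List a]]] ^ [List a]]
  [List [List [List [List a] ^ [List a]] ^ [List a]] ^ [List a]]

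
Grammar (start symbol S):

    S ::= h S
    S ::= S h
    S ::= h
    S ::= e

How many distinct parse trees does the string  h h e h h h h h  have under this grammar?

Parse trees for h h e h h h h h (showing first 6 of 21):
  [S h [S h [S [S [S [S [S [S e] h] h] h] h] h]]]
  [S h [S [S h [S [S [S [S [S e] h] h] h] h]] h]]
  [S h [S [S [S h [S [S [S [S e] h] h] h]] h] h]]
  [S h [S [S [S [S h [S [S [S e] h] h]] h] h] h]]
  [S h [S [S [S [S [S h [S [S e] h]] h] h] h] h]]
  [S h [S [S [S [S [S [S h [S e]] h] h] h] h] h]]

21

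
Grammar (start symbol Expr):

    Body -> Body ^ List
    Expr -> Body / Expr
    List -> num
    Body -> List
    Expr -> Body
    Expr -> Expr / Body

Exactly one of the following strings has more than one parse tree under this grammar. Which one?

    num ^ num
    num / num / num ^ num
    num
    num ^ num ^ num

num ^ num: 1 tree
num / num / num ^ num: 4 trees
num: 1 tree
num ^ num ^ num: 1 tree

num / num / num ^ num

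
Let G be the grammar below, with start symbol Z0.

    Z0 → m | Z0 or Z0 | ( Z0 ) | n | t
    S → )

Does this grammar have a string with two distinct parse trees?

Ambiguous

Witness: m or m or m

Derivation 1: Z0 ⇒ Z0 or Z0 ⇒ m or Z0 ⇒ m or Z0 or Z0 ⇒ m or m or Z0 ⇒ m or m or m
Derivation 2: Z0 ⇒ Z0 or Z0 ⇒ Z0 or Z0 or Z0 ⇒ m or Z0 or Z0 ⇒ m or m or Z0 ⇒ m or m or m

Two distinct leftmost derivations for the same string.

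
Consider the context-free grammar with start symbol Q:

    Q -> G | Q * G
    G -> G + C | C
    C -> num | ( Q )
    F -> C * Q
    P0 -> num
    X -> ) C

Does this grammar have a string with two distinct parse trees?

(F, P0, X are unreachable from Q, so their rules don't affect L(Q).) The grammar is stratified — Q handles '*' (left-recursive), G handles '+', C atoms. Each operator has a fixed associativity and precedence level, so every string has one parse.

Unambiguous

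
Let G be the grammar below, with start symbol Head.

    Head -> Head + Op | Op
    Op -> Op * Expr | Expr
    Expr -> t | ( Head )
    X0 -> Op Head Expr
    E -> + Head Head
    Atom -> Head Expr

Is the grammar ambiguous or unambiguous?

Unambiguous

Only Head, Op, Expr are reachable from Head; ignoring the rest: The grammar is stratified — Head handles '+' (left-recursive), Op handles '*', Expr atoms. Each operator has a fixed associativity and precedence level, so every string has one parse.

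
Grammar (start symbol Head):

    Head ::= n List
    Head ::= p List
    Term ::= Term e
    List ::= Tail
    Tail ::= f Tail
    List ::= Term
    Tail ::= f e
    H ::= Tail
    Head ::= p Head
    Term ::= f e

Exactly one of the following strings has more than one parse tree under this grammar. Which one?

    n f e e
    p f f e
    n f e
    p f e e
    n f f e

n f e

n f e e: 1 tree
p f f e: 1 tree
n f e: 2 trees
p f e e: 1 tree
n f f e: 1 tree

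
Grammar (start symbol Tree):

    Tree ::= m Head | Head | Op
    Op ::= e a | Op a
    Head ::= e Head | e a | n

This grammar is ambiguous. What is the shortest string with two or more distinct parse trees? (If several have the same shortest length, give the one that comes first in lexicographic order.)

e a

length 1: no string has ≥2 trees
length 2: e a has 2 parse trees

Two derivations of e a:
  Tree ⇒ Head ⇒ e a
  Tree ⇒ Op ⇒ e a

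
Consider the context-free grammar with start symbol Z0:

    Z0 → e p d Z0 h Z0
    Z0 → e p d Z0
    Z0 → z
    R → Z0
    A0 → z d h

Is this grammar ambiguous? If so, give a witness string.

Ambiguous

Witness: e p d e p d z h z

Derivation 1: Z0 ⇒ e p d Z0 h Z0 ⇒ e p d e p d Z0 h Z0 ⇒ e p d e p d z h Z0 ⇒ e p d e p d z h z
Derivation 2: Z0 ⇒ e p d Z0 ⇒ e p d e p d Z0 h Z0 ⇒ e p d e p d z h Z0 ⇒ e p d e p d z h z

Two distinct leftmost derivations for the same string.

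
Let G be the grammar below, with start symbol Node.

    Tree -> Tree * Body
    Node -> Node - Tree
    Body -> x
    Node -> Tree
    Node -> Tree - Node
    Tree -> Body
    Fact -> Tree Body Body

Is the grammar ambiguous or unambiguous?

Ambiguous

Witness: x - x

Derivation 1: Node ⇒ Node - Tree ⇒ Tree - Tree ⇒ Body - Tree ⇒ x - Tree ⇒ x - Body ⇒ x - x
Derivation 2: Node ⇒ Tree - Node ⇒ Body - Node ⇒ x - Node ⇒ x - Tree ⇒ x - Body ⇒ x - x

Two distinct leftmost derivations for the same string.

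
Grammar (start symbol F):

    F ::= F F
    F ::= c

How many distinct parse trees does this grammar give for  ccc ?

Parse trees for ccc:
  [F [F c] [F [F c] [F c]]]
  [F [F [F c] [F c]] [F c]]

2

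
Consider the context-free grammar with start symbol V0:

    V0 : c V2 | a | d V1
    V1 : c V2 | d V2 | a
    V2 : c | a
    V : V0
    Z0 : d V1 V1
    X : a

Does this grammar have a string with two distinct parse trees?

Unambiguous

Only V0, V1, V2 are reachable from V0; ignoring the rest: The reachable rules are right-linear with at most one rule per (nonterminal, next-terminal) pair. Each input token forces the next rule, so parsing is deterministic.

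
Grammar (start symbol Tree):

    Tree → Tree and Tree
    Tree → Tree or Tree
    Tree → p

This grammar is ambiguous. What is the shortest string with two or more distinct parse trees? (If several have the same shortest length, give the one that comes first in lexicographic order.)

p and p and p

length 1: no string has ≥2 trees
length 3: no string has ≥2 trees
length 5: p and p and p has 2 parse trees

Two derivations of p and p and p:
  Tree ⇒ Tree and Tree ⇒ Tree and Tree and Tree ⇒ p and Tree and Tree ⇒ p and p and Tree ⇒ p and p and p
  Tree ⇒ Tree and Tree ⇒ p and Tree ⇒ p and Tree and Tree ⇒ p and p and Tree ⇒ p and p and p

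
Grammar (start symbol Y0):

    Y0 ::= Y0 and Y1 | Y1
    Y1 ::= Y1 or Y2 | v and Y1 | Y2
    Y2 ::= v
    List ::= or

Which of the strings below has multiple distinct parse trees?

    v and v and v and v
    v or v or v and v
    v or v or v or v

v and v and v and v

v and v and v and v: 8 trees
v or v or v and v: 1 tree
v or v or v or v: 1 tree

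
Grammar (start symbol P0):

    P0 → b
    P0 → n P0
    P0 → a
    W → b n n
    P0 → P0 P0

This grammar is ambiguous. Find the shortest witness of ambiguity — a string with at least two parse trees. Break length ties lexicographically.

length 1: no string has ≥2 trees
length 2: no string has ≥2 trees
length 3: a a a has 2 parse trees

Two derivations of a a a:
  P0 ⇒ P0 P0 ⇒ a P0 ⇒ a P0 P0 ⇒ a a P0 ⇒ a a a
  P0 ⇒ P0 P0 ⇒ P0 P0 P0 ⇒ a P0 P0 ⇒ a a P0 ⇒ a a a

a a a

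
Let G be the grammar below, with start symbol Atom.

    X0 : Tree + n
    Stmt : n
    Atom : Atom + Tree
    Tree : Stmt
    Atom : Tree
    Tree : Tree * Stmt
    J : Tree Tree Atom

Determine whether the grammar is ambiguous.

Unambiguous

Only Atom, Tree, Stmt are reachable from Atom; ignoring the rest: This is a standard precedence ladder (Atom over Tree over Stmt), with each level left-recursive on its own operator ('+' at Atom, '*' at Tree). That structure is LR(1), hence unambiguous.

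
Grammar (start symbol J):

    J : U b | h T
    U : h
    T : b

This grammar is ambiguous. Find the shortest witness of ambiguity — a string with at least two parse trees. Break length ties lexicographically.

h b

length 2: h b has 2 parse trees

Two derivations of h b:
  J ⇒ U b ⇒ h b
  J ⇒ h T ⇒ h b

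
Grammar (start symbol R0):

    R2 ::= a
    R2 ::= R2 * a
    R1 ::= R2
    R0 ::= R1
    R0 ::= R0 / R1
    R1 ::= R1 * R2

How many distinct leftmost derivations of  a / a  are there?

1

Parse trees for a / a:
  [R0 [R0 [R1 [R2 a]]] / [R1 [R2 a]]]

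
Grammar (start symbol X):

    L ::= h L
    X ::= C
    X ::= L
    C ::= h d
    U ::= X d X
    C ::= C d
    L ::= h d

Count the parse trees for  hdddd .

1

Parse trees for hdddd:
  [X [C [C [C [C h d] d] d] d]]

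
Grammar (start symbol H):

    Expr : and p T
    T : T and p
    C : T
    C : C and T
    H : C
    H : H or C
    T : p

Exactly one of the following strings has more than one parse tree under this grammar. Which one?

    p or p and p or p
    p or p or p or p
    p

p or p and p or p

p or p and p or p: 2 trees
p or p or p or p: 1 tree
p: 1 tree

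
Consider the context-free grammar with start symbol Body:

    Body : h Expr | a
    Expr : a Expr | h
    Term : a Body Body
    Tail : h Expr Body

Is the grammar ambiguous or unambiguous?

Only Body, Expr are reachable from Body; ignoring the rest: Restricted to the reachable nonterminals, every rule has the form A → t or A → t B, and no two rules for the same A share a first terminal. The grammar encodes a DFA — one run per string.

Unambiguous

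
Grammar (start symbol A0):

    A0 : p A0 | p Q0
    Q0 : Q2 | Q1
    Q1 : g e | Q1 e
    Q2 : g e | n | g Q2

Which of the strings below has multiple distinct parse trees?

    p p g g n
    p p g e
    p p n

p p g e

p p g g n: 1 tree
p p g e: 2 trees
p p n: 1 tree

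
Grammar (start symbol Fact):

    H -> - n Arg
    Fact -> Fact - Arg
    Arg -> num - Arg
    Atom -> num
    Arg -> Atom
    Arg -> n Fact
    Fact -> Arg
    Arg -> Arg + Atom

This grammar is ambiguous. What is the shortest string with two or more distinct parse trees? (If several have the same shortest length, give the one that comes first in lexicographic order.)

num - num

length 1: no string has ≥2 trees
length 2: no string has ≥2 trees
length 3: num - num has 2 parse trees

Two derivations of num - num:
  Fact ⇒ Fact - Arg ⇒ Arg - Arg ⇒ Atom - Arg ⇒ num - Arg ⇒ num - Atom ⇒ num - num
  Fact ⇒ Arg ⇒ num - Arg ⇒ num - Atom ⇒ num - num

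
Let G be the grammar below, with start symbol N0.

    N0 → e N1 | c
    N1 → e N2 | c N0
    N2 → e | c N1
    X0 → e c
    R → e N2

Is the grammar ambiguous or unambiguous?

(X0, R are unreachable from N0, so their rules don't affect L(N0).) Each reachable nonterminal has at most one production per leading terminal, and all productions are right-linear; the derivation is determined token-by-token.

Unambiguous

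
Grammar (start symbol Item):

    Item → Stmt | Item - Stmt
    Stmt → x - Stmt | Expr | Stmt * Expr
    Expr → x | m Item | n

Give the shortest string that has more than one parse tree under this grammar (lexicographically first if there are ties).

length 1: no string has ≥2 trees
length 2: no string has ≥2 trees
length 3: x - n has 2 parse trees

Two derivations of x - n:
  Item ⇒ Stmt ⇒ x - Stmt ⇒ x - Expr ⇒ x - n
  Item ⇒ Item - Stmt ⇒ Stmt - Stmt ⇒ Expr - Stmt ⇒ x - Stmt ⇒ x - Expr ⇒ x - n

x - n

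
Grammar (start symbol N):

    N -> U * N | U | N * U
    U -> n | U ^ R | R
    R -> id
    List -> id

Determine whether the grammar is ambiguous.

Ambiguous

Witness: id * id

Derivation 1: N ⇒ U * N ⇒ R * N ⇒ id * N ⇒ id * U ⇒ id * R ⇒ id * id
Derivation 2: N ⇒ N * U ⇒ U * U ⇒ R * U ⇒ id * U ⇒ id * R ⇒ id * id

Two distinct leftmost derivations for the same string.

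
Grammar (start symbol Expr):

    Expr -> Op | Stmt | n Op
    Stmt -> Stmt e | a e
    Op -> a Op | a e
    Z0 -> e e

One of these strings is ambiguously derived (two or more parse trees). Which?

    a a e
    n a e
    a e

a e

a a e: 1 tree
n a e: 1 tree
a e: 2 trees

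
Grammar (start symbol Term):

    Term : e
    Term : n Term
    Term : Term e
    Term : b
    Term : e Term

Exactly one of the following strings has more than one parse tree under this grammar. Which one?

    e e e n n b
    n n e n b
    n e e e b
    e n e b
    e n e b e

e n e b e

e e e n n b: 1 tree
n n e n b: 1 tree
n e e e b: 1 tree
e n e b: 1 tree
e n e b e: 4 trees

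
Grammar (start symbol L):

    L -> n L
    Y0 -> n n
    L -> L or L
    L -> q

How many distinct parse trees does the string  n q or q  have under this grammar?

Parse trees for n q or q:
  [L n [L [L q] or [L q]]]
  [L [L n [L q]] or [L q]]

2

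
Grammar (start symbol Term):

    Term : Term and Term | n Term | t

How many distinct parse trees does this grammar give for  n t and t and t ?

5

Parse trees for n t and t and t:
  [Term [Term n [Term t]] and [Term [Term t] and [Term t]]]
  [Term [Term [Term n [Term t]] and [Term t]] and [Term t]]
  [Term [Term n [Term [Term t] and [Term t]]] and [Term t]]
  [Term n [Term [Term t] and [Term [Term t] and [Term t]]]]
  [Term n [Term [Term [Term t] and [Term t]] and [Term t]]]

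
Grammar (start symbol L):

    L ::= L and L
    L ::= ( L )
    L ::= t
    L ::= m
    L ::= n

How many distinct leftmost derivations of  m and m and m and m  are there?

Parse trees for m and m and m and m:
  [L [L m] and [L [L m] and [L [L m] and [L m]]]]
  [L [L m] and [L [L [L m] and [L m]] and [L m]]]
  [L [L [L m] and [L m]] and [L [L m] and [L m]]]
  [L [L [L m] and [L [L m] and [L m]]] and [L m]]
  [L [L [L [L m] and [L m]] and [L m]] and [L m]]

5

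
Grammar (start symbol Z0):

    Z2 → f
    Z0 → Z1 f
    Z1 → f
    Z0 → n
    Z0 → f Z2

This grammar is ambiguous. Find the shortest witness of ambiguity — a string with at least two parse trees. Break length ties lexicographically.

length 1: no string has ≥2 trees
length 2: f f has 2 parse trees

Two derivations of f f:
  Z0 ⇒ Z1 f ⇒ f f
  Z0 ⇒ f Z2 ⇒ f f

f f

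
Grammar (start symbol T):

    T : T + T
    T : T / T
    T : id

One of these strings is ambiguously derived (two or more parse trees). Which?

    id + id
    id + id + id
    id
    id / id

id + id: 1 tree
id + id + id: 2 trees
id: 1 tree
id / id: 1 tree

id + id + id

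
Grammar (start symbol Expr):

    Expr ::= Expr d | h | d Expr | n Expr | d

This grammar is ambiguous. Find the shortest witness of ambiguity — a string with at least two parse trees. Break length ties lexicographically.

length 1: no string has ≥2 trees
length 2: d d has 2 parse trees

Two derivations of d d:
  Expr ⇒ Expr d ⇒ d d
  Expr ⇒ d Expr ⇒ d d

d d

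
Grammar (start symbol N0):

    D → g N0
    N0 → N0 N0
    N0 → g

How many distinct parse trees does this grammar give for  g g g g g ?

14

Parse trees for g g g g g (showing first 6 of 14):
  [N0 [N0 g] [N0 [N0 g] [N0 [N0 g] [N0 [N0 g] [N0 g]]]]]
  [N0 [N0 g] [N0 [N0 g] [N0 [N0 [N0 g] [N0 g]] [N0 g]]]]
  [N0 [N0 g] [N0 [N0 [N0 g] [N0 g]] [N0 [N0 g] [N0 g]]]]
  [N0 [N0 g] [N0 [N0 [N0 g] [N0 [N0 g] [N0 g]]] [N0 g]]]
  [N0 [N0 g] [N0 [N0 [N0 [N0 g] [N0 g]] [N0 g]] [N0 g]]]
  [N0 [N0 [N0 g] [N0 g]] [N0 [N0 g] [N0 [N0 g] [N0 g]]]]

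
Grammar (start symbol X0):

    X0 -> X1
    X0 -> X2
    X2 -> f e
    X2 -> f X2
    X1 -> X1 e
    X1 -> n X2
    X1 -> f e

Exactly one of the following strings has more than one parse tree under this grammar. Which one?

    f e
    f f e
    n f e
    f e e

f e: 2 trees
f f e: 1 tree
n f e: 1 tree
f e e: 1 tree

f e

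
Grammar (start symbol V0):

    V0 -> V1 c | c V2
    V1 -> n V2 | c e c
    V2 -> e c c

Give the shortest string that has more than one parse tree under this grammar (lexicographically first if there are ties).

c e c c

length 4: c e c c has 2 parse trees

Two derivations of c e c c:
  V0 ⇒ V1 c ⇒ c e c c
  V0 ⇒ c V2 ⇒ c e c c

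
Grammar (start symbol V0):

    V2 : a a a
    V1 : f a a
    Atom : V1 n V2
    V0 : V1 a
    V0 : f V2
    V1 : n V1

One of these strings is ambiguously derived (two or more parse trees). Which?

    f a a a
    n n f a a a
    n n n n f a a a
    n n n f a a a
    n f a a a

f a a a

f a a a: 2 trees
n n f a a a: 1 tree
n n n n f a a a: 1 tree
n n n f a a a: 1 tree
n f a a a: 1 tree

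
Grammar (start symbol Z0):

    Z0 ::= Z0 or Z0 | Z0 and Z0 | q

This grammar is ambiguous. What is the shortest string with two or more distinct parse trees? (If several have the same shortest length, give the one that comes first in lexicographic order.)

q and q and q

length 1: no string has ≥2 trees
length 3: no string has ≥2 trees
length 5: q and q and q has 2 parse trees

Two derivations of q and q and q:
  Z0 ⇒ Z0 and Z0 ⇒ Z0 and Z0 and Z0 ⇒ q and Z0 and Z0 ⇒ q and q and Z0 ⇒ q and q and q
  Z0 ⇒ Z0 and Z0 ⇒ q and Z0 ⇒ q and Z0 and Z0 ⇒ q and q and Z0 ⇒ q and q and q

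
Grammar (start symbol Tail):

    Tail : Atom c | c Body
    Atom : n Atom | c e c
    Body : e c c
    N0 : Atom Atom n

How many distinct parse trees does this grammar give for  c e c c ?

Parse trees for c e c c:
  [Tail [Atom c e c] c]
  [Tail c [Body e c c]]

2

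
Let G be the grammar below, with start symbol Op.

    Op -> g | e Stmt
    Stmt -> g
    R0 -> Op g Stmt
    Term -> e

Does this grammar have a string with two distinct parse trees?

(R0, Term are unreachable from Op, so their rules don't affect L(Op).) Each reachable nonterminal has at most one production per leading terminal, and all productions are right-linear; the derivation is determined token-by-token.

Unambiguous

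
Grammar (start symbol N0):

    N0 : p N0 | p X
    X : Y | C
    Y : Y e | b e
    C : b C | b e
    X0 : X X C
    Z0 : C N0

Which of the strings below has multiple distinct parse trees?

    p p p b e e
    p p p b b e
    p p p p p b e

p p p b e e: 1 tree
p p p b b e: 1 tree
p p p p p b e: 2 trees

p p p p p b e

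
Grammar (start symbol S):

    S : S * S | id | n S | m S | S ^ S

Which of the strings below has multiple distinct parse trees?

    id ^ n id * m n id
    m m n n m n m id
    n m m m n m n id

id ^ n id * m n id: 3 trees
m m n n m n m id: 1 tree
n m m m n m n id: 1 tree

id ^ n id * m n id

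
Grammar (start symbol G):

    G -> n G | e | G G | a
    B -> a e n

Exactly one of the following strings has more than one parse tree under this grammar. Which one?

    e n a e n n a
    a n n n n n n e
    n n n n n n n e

e n a e n n a: 9 trees
a n n n n n n e: 1 tree
n n n n n n n e: 1 tree

e n a e n n a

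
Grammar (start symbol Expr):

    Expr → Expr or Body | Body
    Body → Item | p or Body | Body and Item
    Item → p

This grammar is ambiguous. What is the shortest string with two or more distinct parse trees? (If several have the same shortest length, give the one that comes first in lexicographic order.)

p or p

length 1: no string has ≥2 trees
length 3: p or p has 2 parse trees

Two derivations of p or p:
  Expr ⇒ Expr or Body ⇒ Body or Body ⇒ Item or Body ⇒ p or Body ⇒ p or Item ⇒ p or p
  Expr ⇒ Body ⇒ p or Body ⇒ p or Item ⇒ p or p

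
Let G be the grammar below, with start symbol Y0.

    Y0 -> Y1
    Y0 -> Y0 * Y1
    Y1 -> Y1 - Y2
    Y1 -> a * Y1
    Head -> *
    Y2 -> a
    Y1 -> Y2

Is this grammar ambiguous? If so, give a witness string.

Witness: a * a

Derivation 1: Y0 ⇒ Y1 ⇒ a * Y1 ⇒ a * Y2 ⇒ a * a
Derivation 2: Y0 ⇒ Y0 * Y1 ⇒ Y1 * Y1 ⇒ Y2 * Y1 ⇒ a * Y1 ⇒ a * Y2 ⇒ a * a

Two distinct leftmost derivations for the same string.

Ambiguous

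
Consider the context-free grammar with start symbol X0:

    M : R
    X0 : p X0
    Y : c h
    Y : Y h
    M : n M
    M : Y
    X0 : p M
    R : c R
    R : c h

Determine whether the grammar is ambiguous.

Witness: p c h

Derivation 1: X0 ⇒ p M ⇒ p R ⇒ p c h
Derivation 2: X0 ⇒ p M ⇒ p Y ⇒ p c h

Two distinct leftmost derivations for the same string.

Ambiguous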